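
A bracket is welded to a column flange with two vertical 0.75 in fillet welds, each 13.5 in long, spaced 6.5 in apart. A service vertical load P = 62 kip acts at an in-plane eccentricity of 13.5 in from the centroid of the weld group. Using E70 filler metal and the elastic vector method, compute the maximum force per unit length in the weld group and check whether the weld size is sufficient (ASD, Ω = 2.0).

f_max ≈ 10.2 kip/in; adequate

E70XX → F_EXX = 70 ksi.
Total weld length L_w = 27 in. Treat welds as unit-width lines.
Polar moment about centroid: J = 2[d³/12 + d(b/2)²] = 2[13.5³/12 + 13.5×3.25²] = 695.2 in³.
Direct shear f_v = P/L_w = 62 / 27 = 2.296 kip/in (vertical).
Torsion M = P·e = 62 × 13.5 = 837 kip·in.
Critical point at (x, y) = (3.25, 6.75) from centroid. f_tx = M·y/J = 8.126 kip/in; f_ty = M·x/J = 3.913 kip/in.
Resultant f_max = √[f_tx² + (f_v + f_ty)²] = √[8.126² + (2.296 + 3.913)²] = 10.23 kip/in.
Capacity per unit length: r_n/Ω = (1/2.0) × 0.6 × 70 × (0.707 × 0.75) = 11.14 kip/in.
10.23 ≤ 11.14 → adequate.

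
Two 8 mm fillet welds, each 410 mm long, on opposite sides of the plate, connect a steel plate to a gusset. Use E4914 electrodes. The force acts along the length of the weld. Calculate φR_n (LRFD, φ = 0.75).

φR_n ≈ 1020 kN

E49XX → F_EXX = 490 MPa.
Effective throat t_e = 0.707 × 8 = 5.656 mm.
Total length L = 820 mm; A_we = 5.656 × 820 = 4638 mm².
F_nw = 0.6 F_EXX = 0.6 × 490 = 294 MPa.
φR_n = 0.75 × 294 × 4638 × 10⁻³ = 1023 kN.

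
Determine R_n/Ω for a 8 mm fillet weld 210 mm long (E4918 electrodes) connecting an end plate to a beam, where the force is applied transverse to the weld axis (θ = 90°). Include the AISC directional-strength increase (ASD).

R_n/Ω ≈ 262 kN

E49XX → F_EXX = 490 MPa.
t_e = 0.707 × 8 = 5.656 mm; A_we = 5.656 × 210 = 1188 mm².
Directional factor: 1.0 + 0.5 sin^1.5(90°) = 1.5.
F_nw = 0.6 × 490 × 1.5 = 441 MPa.
R_n/Ω = (441 × 1188) / 2.0 × 10⁻³ = 261.9 kN.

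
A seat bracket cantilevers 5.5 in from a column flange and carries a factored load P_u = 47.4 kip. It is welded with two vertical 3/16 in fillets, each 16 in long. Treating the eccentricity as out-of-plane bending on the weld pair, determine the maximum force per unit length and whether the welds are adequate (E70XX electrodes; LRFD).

f_max ≈ 3.4 kip/in; adequate

E70XX → F_EXX = 70 ksi.
L_w = 2 × 16 = 32 in; section modulus (unit throat) S = 2 × L²/6 = 85.33 in².
Direct shear f_v = P/L_w = 47.4/32 = 1.481 kip/in.
Moment M = P × e = 47.4 × 5.5 = 260.7 kip·in; bending f_b = M/S = 3.055 kip/in.
f_max = √(f_v² + f_b²) = √(1.481² + 3.055²) = 3.395 kip/in.
φr_n = 0.75 × 0.6 × 70 × (0.707 × 0.1875) = 4.176 kip/in → adequate.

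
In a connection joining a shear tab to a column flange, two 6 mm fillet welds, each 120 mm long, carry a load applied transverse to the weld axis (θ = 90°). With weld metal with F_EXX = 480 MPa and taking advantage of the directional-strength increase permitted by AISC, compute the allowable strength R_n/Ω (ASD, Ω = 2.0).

t_e = 0.707 × 6 = 4.242 mm; A_we = 4.242 × 240 = 1018 mm².
Directional factor: 1.0 + 0.5 sin^1.5(90°) = 1.5.
F_nw = 0.6 × 480 × 1.5 = 432 MPa.
R_n/Ω = (432 × 1018) / 2.0 × 10⁻³ = 219.9 kN.

R_n/Ω ≈ 220 kN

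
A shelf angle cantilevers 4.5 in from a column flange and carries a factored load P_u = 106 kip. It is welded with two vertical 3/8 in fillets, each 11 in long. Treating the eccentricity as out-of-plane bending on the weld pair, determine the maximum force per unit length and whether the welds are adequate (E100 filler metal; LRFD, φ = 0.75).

f_max ≈ 12.8 kip/in; NOT adequate

E100XX → F_EXX = 100 ksi.
L_w = 2 × 11 = 22 in; section modulus (unit throat) S = 2 × L²/6 = 40.33 in².
Direct shear f_v = P/L_w = 106/22 = 4.818 kip/in.
Moment M = P × e = 106 × 4.5 = 477 kip·in; bending f_b = M/S = 11.83 kip/in.
f_max = √(f_v² + f_b²) = √(4.818² + 11.83²) = 12.77 kip/in.
φr_n = 0.75 × 0.6 × 100 × (0.707 × 0.375) = 11.93 kip/in → NOT adequate.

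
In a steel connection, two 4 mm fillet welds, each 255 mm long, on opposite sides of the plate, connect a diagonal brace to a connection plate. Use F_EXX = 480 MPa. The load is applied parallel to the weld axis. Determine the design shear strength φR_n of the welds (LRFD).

φR_n ≈ 312 kN

Effective throat t_e = 0.707 × 4 = 2.828 mm.
Total length L = 510 mm; A_we = 2.828 × 510 = 1442 mm².
F_nw = 0.6 F_EXX = 0.6 × 480 = 288 MPa.
φR_n = 0.75 × 288 × 1442 × 10⁻³ = 311.5 kN.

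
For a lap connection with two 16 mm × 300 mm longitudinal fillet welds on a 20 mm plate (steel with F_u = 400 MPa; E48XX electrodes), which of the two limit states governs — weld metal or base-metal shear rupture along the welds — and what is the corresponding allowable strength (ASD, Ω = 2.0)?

R_n/Ω ≈ 977 kN (weld metal governs)

E48XX → F_EXX = 480 MPa.
t_e = 0.707 × 16 = 11.31 mm; L = 600 mm.
Weld metal: R_n/Ω = (1/2.0) × 0.6 × 480 × 11.31 × 600 × 10⁻³ = 977.4 kN.
Base metal (shear rupture): R_n/Ω = (1/2.0) × 0.6 × 400 × 20 × 600 × 10⁻³ = 1440 kN.
Governing: weld metal.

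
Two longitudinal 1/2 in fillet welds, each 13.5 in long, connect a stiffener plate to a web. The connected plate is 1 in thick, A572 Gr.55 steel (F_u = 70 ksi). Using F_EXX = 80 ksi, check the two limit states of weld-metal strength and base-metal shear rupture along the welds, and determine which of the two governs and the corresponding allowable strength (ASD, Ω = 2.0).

t_e = 0.707 × 0.5 = 0.3535 in; L = 27 in.
Weld metal: R_n/Ω = (1/2.0) × 0.6 × 80 × 0.3535 × 27 = 229.1 kips.
Base metal (shear rupture): R_n/Ω = (1/2.0) × 0.6 × 70 × 1 × 27 = 567 kips.
Governing: weld metal.

R_n/Ω ≈ 229 kips (weld metal governs)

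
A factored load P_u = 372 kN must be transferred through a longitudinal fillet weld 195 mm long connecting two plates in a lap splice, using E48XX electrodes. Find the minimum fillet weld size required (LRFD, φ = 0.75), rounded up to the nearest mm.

w = 13 mm

E48XX → F_EXX = 480 MPa.
Total weld length L = 195 mm.
Required throat t_e = P_u / (φ × 0.6 F_EXX × L) = 372 / (0.75 × 0.6 × 480 × 195 × 10⁻³) = 8.832 mm.
Required leg w = t_e / 0.707 = 12.49 mm → use 13 mm.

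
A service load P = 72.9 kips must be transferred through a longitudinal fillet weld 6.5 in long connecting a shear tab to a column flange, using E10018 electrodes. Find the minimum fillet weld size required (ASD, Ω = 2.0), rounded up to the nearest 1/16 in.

E100XX → F_EXX = 100 ksi.
Total weld length L = 6.5 in.
Required throat t_e = P × Ω / (0.6 F_EXX × L) = 72.9 × 2.0 / (0.6 × 100 × 6.5) = 0.3738 in.
Required leg w = t_e / 0.707 = 0.5288 in → use 9/16 in.

w = 9/16 in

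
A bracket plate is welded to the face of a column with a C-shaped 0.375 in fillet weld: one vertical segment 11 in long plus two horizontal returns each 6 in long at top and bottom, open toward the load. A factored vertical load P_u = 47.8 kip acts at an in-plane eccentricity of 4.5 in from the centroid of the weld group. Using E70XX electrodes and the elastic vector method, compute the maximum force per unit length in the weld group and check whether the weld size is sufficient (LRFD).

E70XX → F_EXX = 70 ksi.
Total weld length L_w = 23 in. Treat welds as unit-width lines.
Centroid: x̄ = 2×6×3 / 23 = 1.565 in from the vertical weld.
Polar moment about centroid: J = I_x + I_y = [11³/12 + 2×6×5.5²] + [11×1.565² + 2(6³/12 + 6×1.435²)] = 561.6 in³.
Direct shear f_v = P/L_w = 47.8 / 23 = 2.078 kip/in (vertical).
Torsion M = P·e = 47.8 × 4.5 = 215.1 kip·in.
Critical point at (x, y) = (4.435, 5.5) from centroid. f_tx = M·y/J = 2.107 kip/in; f_ty = M·x/J = 1.699 kip/in.
Resultant f_max = √[f_tx² + (f_v + f_ty)²] = √[2.107² + (2.078 + 1.699)²] = 4.325 kip/in.
Capacity per unit length: φr_n = 0.75 × 0.6 × 70 × (0.707 × 0.375) = 8.351 kip/in.
4.325 ≤ 8.351 → adequate.

f_max ≈ 4.32 kip/in; adequate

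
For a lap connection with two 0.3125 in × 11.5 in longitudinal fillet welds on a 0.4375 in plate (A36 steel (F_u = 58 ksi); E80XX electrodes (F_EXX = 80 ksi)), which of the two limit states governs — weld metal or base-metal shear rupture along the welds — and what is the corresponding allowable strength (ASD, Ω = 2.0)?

R_n/Ω ≈ 122 kip (weld metal governs)

t_e = 0.707 × 0.3125 = 0.2209 in; L = 23 in.
Weld metal: R_n/Ω = (1/2.0) × 0.6 × 80 × 0.2209 × 23 = 122 kip.
Base metal (shear rupture): R_n/Ω = (1/2.0) × 0.6 × 58 × 0.4375 × 23 = 175.1 kip.
Governing: weld metal.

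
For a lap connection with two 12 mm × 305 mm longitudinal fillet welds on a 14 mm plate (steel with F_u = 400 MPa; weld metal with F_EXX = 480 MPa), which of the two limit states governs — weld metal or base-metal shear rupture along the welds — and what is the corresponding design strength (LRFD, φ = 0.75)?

φR_n ≈ 1120 kN (weld metal governs)

t_e = 0.707 × 12 = 8.484 mm; L = 610 mm.
Weld metal: φR_n = 0.75 × 0.6 × 480 × 8.484 × 610 × 10⁻³ = 1118 kN.
Base metal (shear rupture): φR_n = 0.75 × 0.6 × 400 × 14 × 610 × 10⁻³ = 1537 kN.
Governing: weld metal.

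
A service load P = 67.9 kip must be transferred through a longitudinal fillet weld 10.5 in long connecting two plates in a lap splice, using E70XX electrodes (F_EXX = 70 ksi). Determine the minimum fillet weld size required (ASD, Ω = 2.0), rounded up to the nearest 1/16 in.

w = 7/16 in

Total weld length L = 10.5 in.
Required throat t_e = P × Ω / (0.6 F_EXX × L) = 67.9 × 2.0 / (0.6 × 70 × 10.5) = 0.3079 in.
Required leg w = t_e / 0.707 = 0.4356 in → use 7/16 in.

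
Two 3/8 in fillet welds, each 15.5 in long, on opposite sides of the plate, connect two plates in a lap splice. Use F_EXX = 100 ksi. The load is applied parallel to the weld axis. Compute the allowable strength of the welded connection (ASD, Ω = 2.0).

R_n/Ω ≈ 247 kip

Effective throat t_e = 0.707 × 0.375 = 0.2651 in.
Total length L = 31 in; A_we = 0.2651 × 31 = 8.219 in².
F_nw = 0.6 F_EXX = 0.6 × 100 = 60 ksi.
R_n = 60 × 8.219 = 493.1 kip; R_n/Ω = 493.1/2.0 = 246.6 kip.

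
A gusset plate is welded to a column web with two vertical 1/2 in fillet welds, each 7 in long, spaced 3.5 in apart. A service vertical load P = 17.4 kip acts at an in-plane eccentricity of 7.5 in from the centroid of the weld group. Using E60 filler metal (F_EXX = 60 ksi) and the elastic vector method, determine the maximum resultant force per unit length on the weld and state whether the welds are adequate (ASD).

Total weld length L_w = 14 in. Treat welds as unit-width lines.
Polar moment about centroid: J = 2[d³/12 + d(b/2)²] = 2[7³/12 + 7×1.75²] = 100 in³.
Direct shear f_v = P/L_w = 17.4 / 14 = 1.243 kip/in (vertical).
Torsion M = P·e = 17.4 × 7.5 = 130.5 kip·in.
Critical point at (x, y) = (1.75, 3.5) from centroid. f_tx = M·y/J = 4.566 kip/in; f_ty = M·x/J = 2.283 kip/in.
Resultant f_max = √[f_tx² + (f_v + f_ty)²] = √[4.566² + (1.243 + 2.283)²] = 5.768 kip/in.
Capacity per unit length: r_n/Ω = (1/2.0) × 0.6 × 60 × (0.707 × 0.5) = 6.363 kip/in.
5.768 ≤ 6.363 → adequate.

f_max ≈ 5.77 kip/in; adequate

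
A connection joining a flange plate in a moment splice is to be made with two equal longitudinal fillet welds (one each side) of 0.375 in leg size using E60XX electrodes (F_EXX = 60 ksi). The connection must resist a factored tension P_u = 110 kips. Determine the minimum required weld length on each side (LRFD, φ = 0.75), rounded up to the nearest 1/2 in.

Throat t_e = 0.707 × 0.375 = 0.2651 in.
φr_n = 0.75 × 0.6 × 60 × 0.2651 = 7.158 kips/in.
L_req = P_u / φr_n = 110 / 7.158 = 15.37 in total.
Per side: 15.37 / 2 = 7.683 in.
Round up → use L = 8 in on each side.

L = 8 in on each side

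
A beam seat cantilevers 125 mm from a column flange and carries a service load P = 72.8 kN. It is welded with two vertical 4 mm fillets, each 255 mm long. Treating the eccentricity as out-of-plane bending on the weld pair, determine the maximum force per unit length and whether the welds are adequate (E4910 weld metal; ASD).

f_max ≈ 443 N/mm; NOT adequate

E49XX → F_EXX = 490 MPa.
L_w = 2 × 255 = 510 mm; section modulus (unit throat) S = 2 × L²/6 = 21680 mm².
Direct shear f_v = P/L_w = 72.8×10³/510 = 142.7 N/mm.
Moment M = P × e = 72.8×10³ × 125 = 9100000 N·mm; bending f_b = M/S = 419.8 N/mm.
f_max = √(f_v² + f_b²) = √(142.7² + 419.8²) = 443.4 N/mm.
r_n/Ω = (1/2.0) × 0.6 × 490 × (0.707 × 4) = 415.7 N/mm → NOT adequate.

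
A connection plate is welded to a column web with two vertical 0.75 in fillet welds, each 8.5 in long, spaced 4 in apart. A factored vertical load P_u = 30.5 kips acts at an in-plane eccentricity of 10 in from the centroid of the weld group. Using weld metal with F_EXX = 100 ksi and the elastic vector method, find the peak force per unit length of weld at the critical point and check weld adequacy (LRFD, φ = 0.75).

f_max ≈ 9.32 kip/in; adequate

Total weld length L_w = 17 in. Treat welds as unit-width lines.
Polar moment about centroid: J = 2[d³/12 + d(b/2)²] = 2[8.5³/12 + 8.5×2²] = 170.4 in³.
Direct shear f_v = P/L_w = 30.5 / 17 = 1.794 kip/in (vertical).
Torsion M = P·e = 30.5 × 10 = 305 kip·in.
Critical point at (x, y) = (2, 4.25) from centroid. f_tx = M·y/J = 7.609 kip/in; f_ty = M·x/J = 3.581 kip/in.
Resultant f_max = √[f_tx² + (f_v + f_ty)²] = √[7.609² + (1.794 + 3.581)²] = 9.316 kip/in.
Capacity per unit length: φr_n = 0.75 × 0.6 × 100 × (0.707 × 0.75) = 23.86 kip/in.
9.316 ≤ 23.86 → adequate.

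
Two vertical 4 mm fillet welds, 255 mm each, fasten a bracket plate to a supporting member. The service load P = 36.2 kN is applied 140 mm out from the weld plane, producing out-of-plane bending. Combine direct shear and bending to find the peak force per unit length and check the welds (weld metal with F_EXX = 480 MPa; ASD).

L_w = 2 × 255 = 510 mm; section modulus (unit throat) S = 2 × L²/6 = 21680 mm².
Direct shear f_v = P/L_w = 36.2×10³/510 = 70.98 N/mm.
Moment M = P × e = 36.2×10³ × 140 = 5068000 N·mm; bending f_b = M/S = 233.8 N/mm.
f_max = √(f_v² + f_b²) = √(70.98² + 233.8²) = 244.4 N/mm.
r_n/Ω = (1/2.0) × 0.6 × 480 × (0.707 × 4) = 407.2 N/mm → adequate.

f_max ≈ 244 N/mm; adequate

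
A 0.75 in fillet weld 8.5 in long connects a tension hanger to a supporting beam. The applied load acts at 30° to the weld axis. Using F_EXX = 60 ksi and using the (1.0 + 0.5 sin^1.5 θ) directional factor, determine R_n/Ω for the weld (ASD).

t_e = 0.707 × 0.75 = 0.5302 in; A_we = 0.5302 × 8.5 = 4.507 in².
Directional factor: 1.0 + 0.5 sin^1.5(30°) = 1.177.
F_nw = 0.6 × 60 × 1.177 = 42.36 ksi.
R_n/Ω = (42.36 × 4.507) / 2.0 = 95.47 kip.

R_n/Ω ≈ 95.5 kip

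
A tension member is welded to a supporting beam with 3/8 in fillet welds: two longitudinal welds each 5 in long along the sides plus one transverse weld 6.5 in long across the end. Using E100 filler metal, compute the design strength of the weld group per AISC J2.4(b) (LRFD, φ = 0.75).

φR_n ≈ 218 kips

E100XX → F_EXX = 100 ksi.
t_e = 0.707 × 0.375 = 0.2651 in.
R_nwl = 0.6 × 100 × 0.2651 × 10 = 159.1 kips (longitudinal, 2 welds).
R_nwt = 0.6 × 100 × 0.2651 × 6.5 = 103.4 kips (transverse, base value).
(i) R_nwl + R_nwt = 262.5 kips; (ii) 0.85 R_nwl + 1.5 R_nwt = 290.3 kips.
R_n = max = 290.3 kips [governs: (ii)]; φR_n = 217.7 kips.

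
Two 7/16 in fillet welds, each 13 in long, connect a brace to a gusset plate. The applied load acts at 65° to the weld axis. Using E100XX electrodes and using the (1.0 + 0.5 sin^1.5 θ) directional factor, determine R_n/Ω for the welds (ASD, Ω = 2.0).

E100XX → F_EXX = 100 ksi.
t_e = 0.707 × 0.4375 = 0.3093 in; A_we = 0.3093 × 26 = 8.042 in².
Directional factor: 1.0 + 0.5 sin^1.5(65°) = 1.431.
F_nw = 0.6 × 100 × 1.431 = 85.88 ksi.
R_n/Ω = (85.88 × 8.042) / 2.0 = 345.3 kips.

R_n/Ω ≈ 345 kips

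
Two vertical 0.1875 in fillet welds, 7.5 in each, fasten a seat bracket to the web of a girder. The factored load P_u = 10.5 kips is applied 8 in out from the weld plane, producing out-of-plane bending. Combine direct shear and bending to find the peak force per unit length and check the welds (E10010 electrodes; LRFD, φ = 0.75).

E100XX → F_EXX = 100 ksi.
L_w = 2 × 7.5 = 15 in; section modulus (unit throat) S = 2 × L²/6 = 18.75 in².
Direct shear f_v = P/L_w = 10.5/15 = 0.7 kip/in.
Moment M = P × e = 10.5 × 8 = 84 kip·in; bending f_b = M/S = 4.48 kip/in.
f_max = √(f_v² + f_b²) = √(0.7² + 4.48²) = 4.534 kip/in.
φr_n = 0.75 × 0.6 × 100 × (0.707 × 0.1875) = 5.965 kip/in → adequate.

f_max ≈ 4.53 kip/in; adequate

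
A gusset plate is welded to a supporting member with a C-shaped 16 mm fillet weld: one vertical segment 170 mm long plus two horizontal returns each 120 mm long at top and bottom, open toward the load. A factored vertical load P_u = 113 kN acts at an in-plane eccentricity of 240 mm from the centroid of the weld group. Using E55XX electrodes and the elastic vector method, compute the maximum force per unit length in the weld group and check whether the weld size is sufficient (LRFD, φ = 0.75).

f_max ≈ 1380 N/mm; adequate

E55XX → F_EXX = 550 MPa.
Total weld length L_w = 410 mm. Treat welds as unit-width lines.
Centroid: x̄ = 2×120×60 / 410 = 35.12 mm from the vertical weld.
Polar moment about centroid: J = I_x + I_y = [170³/12 + 2×120×85²] + [170×35.12² + 2(120³/12 + 120×24.88²)] = 2790000 mm³.
Direct shear f_v = P/L_w = 113×10³ / 410 = 275.6 N/mm (vertical).
Torsion M = P·e = 113×10³ × 240 = 27120000 N·mm.
Critical point at (x, y) = (84.88, 85) from centroid. f_tx = M·y/J = 826.3 N/mm; f_ty = M·x/J = 825.2 N/mm.
Resultant f_max = √[f_tx² + (f_v + f_ty)²] = √[826.3² + (275.6 + 825.2)²] = 1376 N/mm.
Capacity per unit length: φr_n = 0.75 × 0.6 × 550 × (0.707 × 16) = 2800 N/mm.
1376 ≤ 2800 → adequate.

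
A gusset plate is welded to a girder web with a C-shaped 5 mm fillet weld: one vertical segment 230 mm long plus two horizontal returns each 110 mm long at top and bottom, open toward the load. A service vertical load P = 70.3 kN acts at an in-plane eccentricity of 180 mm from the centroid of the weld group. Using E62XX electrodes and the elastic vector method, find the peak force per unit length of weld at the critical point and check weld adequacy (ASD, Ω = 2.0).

f_max ≈ 508 N/mm; adequate

E62XX → F_EXX = 620 MPa.
Total weld length L_w = 450 mm. Treat welds as unit-width lines.
Centroid: x̄ = 2×110×55 / 450 = 26.89 mm from the vertical weld.
Polar moment about centroid: J = I_x + I_y = [230³/12 + 2×110×115²] + [230×26.89² + 2(110³/12 + 110×28.11²)] = 4485000 mm³.
Direct shear f_v = P/L_w = 70.3×10³ / 450 = 156.2 N/mm (vertical).
Torsion M = P·e = 70.3×10³ × 180 = 12654000 N·mm.
Critical point at (x, y) = (83.11, 115) from centroid. f_tx = M·y/J = 324.4 N/mm; f_ty = M·x/J = 234.5 N/mm.
Resultant f_max = √[f_tx² + (f_v + f_ty)²] = √[324.4² + (156.2 + 234.5)²] = 507.8 N/mm.
Capacity per unit length: r_n/Ω = (1/2.0) × 0.6 × 620 × (0.707 × 5) = 657.5 N/mm.
507.8 ≤ 657.5 → adequate.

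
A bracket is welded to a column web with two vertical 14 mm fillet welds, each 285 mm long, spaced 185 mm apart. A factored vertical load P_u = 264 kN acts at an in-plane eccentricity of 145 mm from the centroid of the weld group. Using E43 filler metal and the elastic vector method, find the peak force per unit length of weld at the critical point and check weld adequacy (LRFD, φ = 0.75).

E43XX → F_EXX = 430 MPa.
Total weld length L_w = 570 mm. Treat welds as unit-width lines.
Polar moment about centroid: J = 2[d³/12 + d(b/2)²] = 2[285³/12 + 285×92.5²] = 8735000 mm³.
Direct shear f_v = P/L_w = 264×10³ / 570 = 463.2 N/mm (vertical).
Torsion M = P·e = 264×10³ × 145 = 38280000 N·mm.
Critical point at (x, y) = (92.5, 142.5) from centroid. f_tx = M·y/J = 624.5 N/mm; f_ty = M·x/J = 405.4 N/mm.
Resultant f_max = √[f_tx² + (f_v + f_ty)²] = √[624.5² + (463.2 + 405.4)²] = 1070 N/mm.
Capacity per unit length: φr_n = 0.75 × 0.6 × 430 × (0.707 × 14) = 1915 N/mm.
1070 ≤ 1915 → adequate.

f_max ≈ 1070 N/mm; adequate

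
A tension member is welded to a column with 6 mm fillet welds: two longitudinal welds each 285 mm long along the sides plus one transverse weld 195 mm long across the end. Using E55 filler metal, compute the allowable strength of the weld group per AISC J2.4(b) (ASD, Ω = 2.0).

R_n/Ω ≈ 544 kN

E55XX → F_EXX = 550 MPa.
t_e = 0.707 × 6 = 4.242 mm.
R_nwl = 0.6 × 550 × 4.242 × 570 × 10⁻³ = 797.9 kN (longitudinal, 2 welds).
R_nwt = 0.6 × 550 × 4.242 × 195 × 10⁻³ = 273 kN (transverse, base value).
(i) R_nwl + R_nwt = 1071 kN; (ii) 0.85 R_nwl + 1.5 R_nwt = 1088 kN.
R_n = max = 1088 kN [governs: (ii)]; R_n/Ω = 543.8 kN.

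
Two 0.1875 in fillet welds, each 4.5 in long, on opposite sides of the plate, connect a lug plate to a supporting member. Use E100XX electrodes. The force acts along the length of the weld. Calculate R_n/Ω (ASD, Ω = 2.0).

R_n/Ω ≈ 35.8 kip

E100XX → F_EXX = 100 ksi.
Effective throat t_e = 0.707 × 0.1875 = 0.1326 in.
Total length L = 9 in; A_we = 0.1326 × 9 = 1.193 in².
F_nw = 0.6 F_EXX = 0.6 × 100 = 60 ksi.
R_n = 60 × 1.193 = 71.58 kip; R_n/Ω = 71.58/2.0 = 35.79 kip.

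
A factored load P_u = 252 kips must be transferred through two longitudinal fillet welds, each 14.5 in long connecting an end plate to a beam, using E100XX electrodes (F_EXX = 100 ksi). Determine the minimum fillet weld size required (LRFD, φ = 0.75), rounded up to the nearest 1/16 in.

Total weld length L = 29 in.
Required throat t_e = P_u / (φ × 0.6 F_EXX × L) = 252 / (0.75 × 0.6 × 100 × 29) = 0.1931 in.
Required leg w = t_e / 0.707 = 0.2731 in → use 5/16 in.

w = 5/16 in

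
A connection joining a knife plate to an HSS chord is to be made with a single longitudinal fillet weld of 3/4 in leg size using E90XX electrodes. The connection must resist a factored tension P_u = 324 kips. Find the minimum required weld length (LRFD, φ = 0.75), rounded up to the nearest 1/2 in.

E90XX → F_EXX = 90 ksi.
Throat t_e = 0.707 × 0.75 = 0.5302 in.
φr_n = 0.75 × 0.6 × 90 × 0.5302 = 21.48 kips/in.
L_req = P_u / φr_n = 324 / 21.48 = 15.09 in total.
Round up → use L = 15.5 in.

L = 15.5 in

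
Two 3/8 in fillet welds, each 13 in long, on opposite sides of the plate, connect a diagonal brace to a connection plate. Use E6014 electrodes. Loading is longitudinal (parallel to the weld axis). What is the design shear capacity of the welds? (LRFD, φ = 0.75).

E60XX → F_EXX = 60 ksi.
Effective throat t_e = 0.707 × 0.375 = 0.2651 in.
Total length L = 26 in; A_we = 0.2651 × 26 = 6.893 in².
F_nw = 0.6 F_EXX = 0.6 × 60 = 36 ksi.
φR_n = 0.75 × 36 × 6.893 = 186.1 kips.

φR_n ≈ 186 kips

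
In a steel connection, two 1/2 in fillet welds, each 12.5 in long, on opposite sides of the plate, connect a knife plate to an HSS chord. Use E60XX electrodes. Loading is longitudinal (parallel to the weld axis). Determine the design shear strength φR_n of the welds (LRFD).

E60XX → F_EXX = 60 ksi.
Effective throat t_e = 0.707 × 0.5 = 0.3535 in.
Total length L = 25 in; A_we = 0.3535 × 25 = 8.838 in².
F_nw = 0.6 F_EXX = 0.6 × 60 = 36 ksi.
φR_n = 0.75 × 36 × 8.838 = 238.6 kips.

φR_n ≈ 239 kips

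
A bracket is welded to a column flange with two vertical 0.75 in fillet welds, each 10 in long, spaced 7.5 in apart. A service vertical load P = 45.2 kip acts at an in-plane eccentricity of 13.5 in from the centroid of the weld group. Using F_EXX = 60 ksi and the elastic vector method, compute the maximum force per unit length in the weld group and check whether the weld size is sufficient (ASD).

f_max ≈ 10 kip/in; NOT adequate

Total weld length L_w = 20 in. Treat welds as unit-width lines.
Polar moment about centroid: J = 2[d³/12 + d(b/2)²] = 2[10³/12 + 10×3.75²] = 447.9 in³.
Direct shear f_v = P/L_w = 45.2 / 20 = 2.26 kip/in (vertical).
Torsion M = P·e = 45.2 × 13.5 = 610.2 kip·in.
Critical point at (x, y) = (3.75, 5) from centroid. f_tx = M·y/J = 6.812 kip/in; f_ty = M·x/J = 5.109 kip/in.
Resultant f_max = √[f_tx² + (f_v + f_ty)²] = √[6.812² + (2.26 + 5.109)²] = 10.03 kip/in.
Capacity per unit length: r_n/Ω = (1/2.0) × 0.6 × 60 × (0.707 × 0.75) = 9.544 kip/in.
10.03 > 9.544 → NOT adequate.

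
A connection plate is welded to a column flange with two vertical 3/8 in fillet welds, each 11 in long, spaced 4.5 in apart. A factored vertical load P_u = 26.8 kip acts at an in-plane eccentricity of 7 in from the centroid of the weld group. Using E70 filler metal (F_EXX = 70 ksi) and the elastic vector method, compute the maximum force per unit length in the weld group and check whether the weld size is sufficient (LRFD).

Total weld length L_w = 22 in. Treat welds as unit-width lines.
Polar moment about centroid: J = 2[d³/12 + d(b/2)²] = 2[11³/12 + 11×2.25²] = 333.2 in³.
Direct shear f_v = P/L_w = 26.8 / 22 = 1.218 kip/in (vertical).
Torsion M = P·e = 26.8 × 7 = 187.6 kip·in.
Critical point at (x, y) = (2.25, 5.5) from centroid. f_tx = M·y/J = 3.097 kip/in; f_ty = M·x/J = 1.267 kip/in.
Resultant f_max = √[f_tx² + (f_v + f_ty)²] = √[3.097² + (1.218 + 1.267)²] = 3.97 kip/in.
Capacity per unit length: φr_n = 0.75 × 0.6 × 70 × (0.707 × 0.375) = 8.351 kip/in.
3.97 ≤ 8.351 → adequate.

f_max ≈ 3.97 kip/in; adequate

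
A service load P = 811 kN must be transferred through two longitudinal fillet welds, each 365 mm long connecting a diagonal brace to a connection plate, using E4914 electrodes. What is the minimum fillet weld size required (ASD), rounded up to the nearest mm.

w = 11 mm

E49XX → F_EXX = 490 MPa.
Total weld length L = 730 mm.
Required throat t_e = P × Ω / (0.6 F_EXX × L) = 811 × 2.0 / (0.6 × 490 × 730 × 10⁻³) = 7.558 mm.
Required leg w = t_e / 0.707 = 10.69 mm → use 11 mm.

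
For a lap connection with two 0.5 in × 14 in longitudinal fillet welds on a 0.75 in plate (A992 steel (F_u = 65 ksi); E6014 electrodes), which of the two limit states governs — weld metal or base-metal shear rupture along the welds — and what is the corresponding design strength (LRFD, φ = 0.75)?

φR_n ≈ 267 kip (weld metal governs)

E60XX → F_EXX = 60 ksi.
t_e = 0.707 × 0.5 = 0.3535 in; L = 28 in.
Weld metal: φR_n = 0.75 × 0.6 × 60 × 0.3535 × 28 = 267.2 kip.
Base metal (shear rupture): φR_n = 0.75 × 0.6 × 65 × 0.75 × 28 = 614.2 kip.
Governing: weld metal.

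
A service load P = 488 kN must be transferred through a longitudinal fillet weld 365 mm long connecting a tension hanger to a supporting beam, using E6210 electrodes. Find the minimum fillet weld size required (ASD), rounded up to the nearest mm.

E62XX → F_EXX = 620 MPa.
Total weld length L = 365 mm.
Required throat t_e = P × Ω / (0.6 F_EXX × L) = 488 × 2.0 / (0.6 × 620 × 365 × 10⁻³) = 7.188 mm.
Required leg w = t_e / 0.707 = 10.17 mm → use 11 mm.

w = 11 mm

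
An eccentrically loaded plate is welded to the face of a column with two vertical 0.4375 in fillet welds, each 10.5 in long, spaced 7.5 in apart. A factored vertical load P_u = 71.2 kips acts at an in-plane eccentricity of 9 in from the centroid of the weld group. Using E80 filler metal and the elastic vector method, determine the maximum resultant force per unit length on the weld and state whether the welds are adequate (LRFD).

E80XX → F_EXX = 80 ksi.
Total weld length L_w = 21 in. Treat welds as unit-width lines.
Polar moment about centroid: J = 2[d³/12 + d(b/2)²] = 2[10.5³/12 + 10.5×3.75²] = 488.2 in³.
Direct shear f_v = P/L_w = 71.2 / 21 = 3.39 kip/in (vertical).
Torsion M = P·e = 71.2 × 9 = 640.8 kip·in.
Critical point at (x, y) = (3.75, 5.25) from centroid. f_tx = M·y/J = 6.89 kip/in; f_ty = M·x/J = 4.922 kip/in.
Resultant f_max = √[f_tx² + (f_v + f_ty)²] = √[6.89² + (3.39 + 4.922)²] = 10.8 kip/in.
Capacity per unit length: φr_n = 0.75 × 0.6 × 80 × (0.707 × 0.4375) = 11.14 kip/in.
10.8 ≤ 11.14 → adequate.

f_max ≈ 10.8 kip/in; adequate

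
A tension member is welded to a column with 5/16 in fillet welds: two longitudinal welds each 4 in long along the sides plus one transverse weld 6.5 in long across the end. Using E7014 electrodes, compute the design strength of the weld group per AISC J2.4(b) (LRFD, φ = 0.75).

E70XX → F_EXX = 70 ksi.
t_e = 0.707 × 0.3125 = 0.2209 in.
R_nwl = 0.6 × 70 × 0.2209 × 8 = 74.23 kips (longitudinal, 2 welds).
R_nwt = 0.6 × 70 × 0.2209 × 6.5 = 60.32 kips (transverse, base value).
(i) R_nwl + R_nwt = 134.6 kips; (ii) 0.85 R_nwl + 1.5 R_nwt = 153.6 kips.
R_n = max = 153.6 kips [governs: (ii)]; φR_n = 115.2 kips.

φR_n ≈ 115 kips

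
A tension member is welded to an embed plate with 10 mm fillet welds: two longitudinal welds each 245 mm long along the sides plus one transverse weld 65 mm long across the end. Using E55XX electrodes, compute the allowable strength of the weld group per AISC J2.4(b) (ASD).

R_n/Ω ≈ 647 kN

E55XX → F_EXX = 550 MPa.
t_e = 0.707 × 10 = 7.07 mm.
R_nwl = 0.6 × 550 × 7.07 × 490 × 10⁻³ = 1143 kN (longitudinal, 2 welds).
R_nwt = 0.6 × 550 × 7.07 × 65 × 10⁻³ = 151.7 kN (transverse, base value).
(i) R_nwl + R_nwt = 1295 kN; (ii) 0.85 R_nwl + 1.5 R_nwt = 1199 kN.
R_n = max = 1295 kN [governs: (i)]; R_n/Ω = 647.4 kN.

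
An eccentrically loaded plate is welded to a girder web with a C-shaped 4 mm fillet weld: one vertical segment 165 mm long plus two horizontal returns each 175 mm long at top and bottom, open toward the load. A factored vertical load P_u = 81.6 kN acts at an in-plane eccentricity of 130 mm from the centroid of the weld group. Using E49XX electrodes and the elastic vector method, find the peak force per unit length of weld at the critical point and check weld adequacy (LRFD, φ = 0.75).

E49XX → F_EXX = 490 MPa.
Total weld length L_w = 515 mm. Treat welds as unit-width lines.
Centroid: x̄ = 2×175×87.5 / 515 = 59.47 mm from the vertical weld.
Polar moment about centroid: J = I_x + I_y = [165³/12 + 2×175×82.5²] + [165×59.47² + 2(175³/12 + 175×28.03²)] = 4508000 mm³.
Direct shear f_v = P/L_w = 81.6×10³ / 515 = 158.4 N/mm (vertical).
Torsion M = P·e = 81.6×10³ × 130 = 10608000 N·mm.
Critical point at (x, y) = (115.5, 82.5) from centroid. f_tx = M·y/J = 194.1 N/mm; f_ty = M·x/J = 271.9 N/mm.
Resultant f_max = √[f_tx² + (f_v + f_ty)²] = √[194.1² + (158.4 + 271.9)²] = 472.1 N/mm.
Capacity per unit length: φr_n = 0.75 × 0.6 × 490 × (0.707 × 4) = 623.6 N/mm.
472.1 ≤ 623.6 → adequate.

f_max ≈ 472 N/mm; adequate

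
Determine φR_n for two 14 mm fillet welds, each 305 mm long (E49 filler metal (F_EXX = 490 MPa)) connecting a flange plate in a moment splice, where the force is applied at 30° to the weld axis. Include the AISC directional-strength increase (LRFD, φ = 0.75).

t_e = 0.707 × 14 = 9.898 mm; A_we = 9.898 × 610 = 6038 mm².
Directional factor: 1.0 + 0.5 sin^1.5(30°) = 1.177.
F_nw = 0.6 × 490 × 1.177 = 346 MPa.
φR_n = 0.75 × 346 × 6038 × 10⁻³ = 1567 kN.

φR_n ≈ 1570 kN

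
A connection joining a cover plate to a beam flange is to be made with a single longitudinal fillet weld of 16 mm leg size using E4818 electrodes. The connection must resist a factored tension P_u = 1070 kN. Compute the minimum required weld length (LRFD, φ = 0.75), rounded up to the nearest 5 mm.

E48XX → F_EXX = 480 MPa.
Throat t_e = 0.707 × 16 = 11.31 mm.
φr_n = 0.75 × 0.6 × 480 × 11.31 × 10⁻³ = 2.443 kN/mm.
L_req = P_u / φr_n = 1070 / 2.443 = 437.9 mm total.
Round up → use L = 440 mm.

L = 440 mm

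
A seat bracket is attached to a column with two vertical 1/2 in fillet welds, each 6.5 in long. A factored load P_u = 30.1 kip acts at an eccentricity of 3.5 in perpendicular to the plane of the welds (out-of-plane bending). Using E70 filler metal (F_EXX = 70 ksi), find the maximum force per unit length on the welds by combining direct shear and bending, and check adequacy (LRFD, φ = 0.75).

f_max ≈ 7.83 kip/in; adequate

L_w = 2 × 6.5 = 13 in; section modulus (unit throat) S = 2 × L²/6 = 14.08 in².
Direct shear f_v = P/L_w = 30.1/13 = 2.315 kip/in.
Moment M = P × e = 30.1 × 3.5 = 105.35 kip·in; bending f_b = M/S = 7.48 kip/in.
f_max = √(f_v² + f_b²) = √(2.315² + 7.48²) = 7.831 kip/in.
φr_n = 0.75 × 0.6 × 70 × (0.707 × 0.5) = 11.14 kip/in → adequate.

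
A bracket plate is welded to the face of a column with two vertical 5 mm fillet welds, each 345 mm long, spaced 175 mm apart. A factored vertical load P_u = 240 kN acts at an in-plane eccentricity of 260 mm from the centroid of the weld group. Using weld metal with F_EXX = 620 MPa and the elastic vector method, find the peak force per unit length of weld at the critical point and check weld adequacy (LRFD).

Total weld length L_w = 690 mm. Treat welds as unit-width lines.
Polar moment about centroid: J = 2[d³/12 + d(b/2)²] = 2[345³/12 + 345×87.5²] = 12130000 mm³.
Direct shear f_v = P/L_w = 240×10³ / 690 = 347.8 N/mm (vertical).
Torsion M = P·e = 240×10³ × 260 = 62400000 N·mm.
Critical point at (x, y) = (87.5, 172.5) from centroid. f_tx = M·y/J = 887.6 N/mm; f_ty = M·x/J = 450.2 N/mm.
Resultant f_max = √[f_tx² + (f_v + f_ty)²] = √[887.6² + (347.8 + 450.2)²] = 1194 N/mm.
Capacity per unit length: φr_n = 0.75 × 0.6 × 620 × (0.707 × 5) = 986.3 N/mm.
1194 > 986.3 → NOT adequate.

f_max ≈ 1190 N/mm; NOT adequate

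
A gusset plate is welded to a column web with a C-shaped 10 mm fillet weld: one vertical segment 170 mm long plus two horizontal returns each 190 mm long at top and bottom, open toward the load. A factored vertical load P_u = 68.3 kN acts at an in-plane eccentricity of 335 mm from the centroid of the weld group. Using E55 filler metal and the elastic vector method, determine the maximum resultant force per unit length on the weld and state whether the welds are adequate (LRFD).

E55XX → F_EXX = 550 MPa.
Total weld length L_w = 550 mm. Treat welds as unit-width lines.
Centroid: x̄ = 2×190×95 / 550 = 65.64 mm from the vertical weld.
Polar moment about centroid: J = I_x + I_y = [170³/12 + 2×190×85²] + [170×65.64² + 2(190³/12 + 190×29.36²)] = 5358000 mm³.
Direct shear f_v = P/L_w = 68.3×10³ / 550 = 124.2 N/mm (vertical).
Torsion M = P·e = 68.3×10³ × 335 = 22880000 N·mm.
Critical point at (x, y) = (124.4, 85) from centroid. f_tx = M·y/J = 363 N/mm; f_ty = M·x/J = 531.1 N/mm.
Resultant f_max = √[f_tx² + (f_v + f_ty)²] = √[363² + (124.2 + 531.1)²] = 749.1 N/mm.
Capacity per unit length: φr_n = 0.75 × 0.6 × 550 × (0.707 × 10) = 1750 N/mm.
749.1 ≤ 1750 → adequate.

f_max ≈ 749 N/mm; adequate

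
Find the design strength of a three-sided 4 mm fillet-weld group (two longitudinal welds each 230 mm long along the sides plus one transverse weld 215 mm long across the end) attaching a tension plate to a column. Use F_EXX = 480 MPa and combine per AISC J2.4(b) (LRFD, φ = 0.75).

t_e = 0.707 × 4 = 2.828 mm.
R_nwl = 0.6 × 480 × 2.828 × 460 × 10⁻³ = 374.7 kN (longitudinal, 2 welds).
R_nwt = 0.6 × 480 × 2.828 × 215 × 10⁻³ = 175.1 kN (transverse, base value).
(i) R_nwl + R_nwt = 549.8 kN; (ii) 0.85 R_nwl + 1.5 R_nwt = 581.1 kN.
R_n = max = 581.1 kN [governs: (ii)]; φR_n = 435.8 kN.

φR_n ≈ 436 kN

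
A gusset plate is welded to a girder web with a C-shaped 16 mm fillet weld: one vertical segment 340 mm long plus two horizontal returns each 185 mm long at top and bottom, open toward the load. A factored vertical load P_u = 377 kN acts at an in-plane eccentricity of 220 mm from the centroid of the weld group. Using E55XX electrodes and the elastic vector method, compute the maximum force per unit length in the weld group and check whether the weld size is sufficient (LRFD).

E55XX → F_EXX = 550 MPa.
Total weld length L_w = 710 mm. Treat welds as unit-width lines.
Centroid: x̄ = 2×185×92.5 / 710 = 48.2 mm from the vertical weld.
Polar moment about centroid: J = I_x + I_y = [340³/12 + 2×185×170²] + [340×48.2² + 2(185³/12 + 185×44.3²)] = 16540000 mm³.
Direct shear f_v = P/L_w = 377×10³ / 710 = 531 N/mm (vertical).
Torsion M = P·e = 377×10³ × 220 = 82940000 N·mm.
Critical point at (x, y) = (136.8, 170) from centroid. f_tx = M·y/J = 852.5 N/mm; f_ty = M·x/J = 686 N/mm.
Resultant f_max = √[f_tx² + (f_v + f_ty)²] = √[852.5² + (531 + 686)²] = 1486 N/mm.
Capacity per unit length: φr_n = 0.75 × 0.6 × 550 × (0.707 × 16) = 2800 N/mm.
1486 ≤ 2800 → adequate.

f_max ≈ 1490 N/mm; adequate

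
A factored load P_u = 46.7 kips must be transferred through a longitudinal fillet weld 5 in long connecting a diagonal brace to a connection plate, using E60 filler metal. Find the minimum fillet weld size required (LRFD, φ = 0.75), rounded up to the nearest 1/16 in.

w = 1/2 in

E60XX → F_EXX = 60 ksi.
Total weld length L = 5 in.
Required throat t_e = P_u / (φ × 0.6 F_EXX × L) = 46.7 / (0.75 × 0.6 × 60 × 5) = 0.3459 in.
Required leg w = t_e / 0.707 = 0.4893 in → use 1/2 in.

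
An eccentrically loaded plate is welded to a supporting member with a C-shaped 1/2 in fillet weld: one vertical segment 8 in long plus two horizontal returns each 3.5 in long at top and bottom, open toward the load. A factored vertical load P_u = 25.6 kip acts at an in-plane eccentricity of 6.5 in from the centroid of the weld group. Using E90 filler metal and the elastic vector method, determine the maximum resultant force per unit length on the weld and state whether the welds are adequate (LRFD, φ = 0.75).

f_max ≈ 5.75 kip/in; adequate

E90XX → F_EXX = 90 ksi.
Total weld length L_w = 15 in. Treat welds as unit-width lines.
Centroid: x̄ = 2×3.5×1.75 / 15 = 0.8167 in from the vertical weld.
Polar moment about centroid: J = I_x + I_y = [8³/12 + 2×3.5×4²] + [8×0.8167² + 2(3.5³/12 + 3.5×0.9333²)] = 173.2 in³.
Direct shear f_v = P/L_w = 25.6 / 15 = 1.707 kip/in (vertical).
Torsion M = P·e = 25.6 × 6.5 = 166.4 kip·in.
Critical point at (x, y) = (2.683, 4) from centroid. f_tx = M·y/J = 3.842 kip/in; f_ty = M·x/J = 2.577 kip/in.
Resultant f_max = √[f_tx² + (f_v + f_ty)²] = √[3.842² + (1.707 + 2.577)²] = 5.754 kip/in.
Capacity per unit length: φr_n = 0.75 × 0.6 × 90 × (0.707 × 0.5) = 14.32 kip/in.
5.754 ≤ 14.32 → adequate.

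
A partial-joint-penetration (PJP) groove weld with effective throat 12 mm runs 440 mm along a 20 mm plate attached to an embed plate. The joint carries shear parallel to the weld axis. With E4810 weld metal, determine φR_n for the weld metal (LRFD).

φR_n ≈ 1140 kN

E48XX → F_EXX = 480 MPa.
Effective throat (given) t_e = 12 mm.
A_we = 12 × 440 = 5280 mm².
F_nw = 0.6 F_EXX = 288 MPa.
φR_n = 0.75 × 288 × 5280 × 10⁻³ = 1140 kN.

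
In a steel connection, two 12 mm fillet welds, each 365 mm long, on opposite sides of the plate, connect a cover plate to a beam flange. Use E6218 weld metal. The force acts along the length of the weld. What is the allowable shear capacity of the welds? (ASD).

R_n/Ω ≈ 1150 kN

E62XX → F_EXX = 620 MPa.
Effective throat t_e = 0.707 × 12 = 8.484 mm.
Total length L = 730 mm; A_we = 8.484 × 730 = 6193 mm².
F_nw = 0.6 F_EXX = 0.6 × 620 = 372 MPa.
R_n = 372 × 6193 × 10⁻³ = 2304 kN; R_n/Ω = 2304/2.0 = 1152 kN.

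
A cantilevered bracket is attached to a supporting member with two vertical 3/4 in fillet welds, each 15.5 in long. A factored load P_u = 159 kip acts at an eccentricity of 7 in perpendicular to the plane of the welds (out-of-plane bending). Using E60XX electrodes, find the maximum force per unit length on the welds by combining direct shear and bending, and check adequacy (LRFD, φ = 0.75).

f_max ≈ 14.8 kip/in; NOT adequate

E60XX → F_EXX = 60 ksi.
L_w = 2 × 15.5 = 31 in; section modulus (unit throat) S = 2 × L²/6 = 80.08 in².
Direct shear f_v = P/L_w = 159/31 = 5.129 kip/in.
Moment M = P × e = 159 × 7 = 1113 kip·in; bending f_b = M/S = 13.9 kip/in.
f_max = √(f_v² + f_b²) = √(5.129² + 13.9²) = 14.81 kip/in.
φr_n = 0.75 × 0.6 × 60 × (0.707 × 0.75) = 14.32 kip/in → NOT adequate.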